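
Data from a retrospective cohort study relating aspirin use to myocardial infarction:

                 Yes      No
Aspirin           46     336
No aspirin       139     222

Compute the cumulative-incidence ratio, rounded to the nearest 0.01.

Cells: a = 46, b = 336, c = 139, d = 222.
Risk in exposed = 46/382 = 0.12042; risk in unexposed = 139/361 = 0.38504.
RR = 0.12042 / 0.38504 = 0.31274
The risk is 69% lower among the exposed than among the unexposed.

0.31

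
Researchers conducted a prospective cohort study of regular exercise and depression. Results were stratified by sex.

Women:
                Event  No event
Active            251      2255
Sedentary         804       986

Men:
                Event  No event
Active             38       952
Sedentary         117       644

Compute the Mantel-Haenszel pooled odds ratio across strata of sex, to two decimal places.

OR_MH = Σ(aᵢdᵢ/nᵢ) / Σ(bᵢcᵢ/nᵢ), where nᵢ is the stratum total.
Stratum 1 (Women): n = 4296; a·d/n = 251·986/4296 = 57.6085; b·c/n = 2255·804/4296 = 422.0251
Stratum 2 (Men): n = 1751; a·d/n = 38·644/1751 = 13.9760; b·c/n = 952·117/1751 = 63.6117
OR_MH = (57.6085 + 13.9760) / (422.0251 + 63.6117) = 71.5845 / 485.6368 = 0.14740

0.15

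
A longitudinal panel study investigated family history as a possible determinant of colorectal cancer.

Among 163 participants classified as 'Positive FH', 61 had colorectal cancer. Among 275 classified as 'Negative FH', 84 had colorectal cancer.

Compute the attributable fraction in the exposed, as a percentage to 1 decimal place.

18.4

From the description: a = 61, b = 102, c = 84, d = 191.
Risk in exposed = 61/163 = 0.37423; risk in unexposed = 84/275 = 0.30545.
RR = 0.37423/0.30545 = 1.22517
AR% = (RR − 1)/RR × 100 = (1.22517 − 1)/1.22517 × 100 = 18.3785%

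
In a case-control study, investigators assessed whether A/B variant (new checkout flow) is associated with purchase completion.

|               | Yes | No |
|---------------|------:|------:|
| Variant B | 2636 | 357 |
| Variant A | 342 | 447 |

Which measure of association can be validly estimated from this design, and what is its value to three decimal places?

Cells: a = 2636, b = 357, c = 342, d = 447.
This is a case-control study: participants were sampled on outcome status, so risks in the source population cannot be estimated directly — relative risk is not valid here. The odds ratio is the appropriate measure.
OR = (a·d)/(b·c) = (2636 × 447) / (357 × 342) = 1178292 / 122094 = 9.65070

9.651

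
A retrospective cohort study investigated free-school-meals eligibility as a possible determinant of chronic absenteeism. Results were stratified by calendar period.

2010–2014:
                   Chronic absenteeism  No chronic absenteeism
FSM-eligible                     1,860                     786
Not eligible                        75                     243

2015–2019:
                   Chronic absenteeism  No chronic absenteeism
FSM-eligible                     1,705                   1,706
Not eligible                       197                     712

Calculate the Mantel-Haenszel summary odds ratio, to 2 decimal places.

OR_MH = Σ(aᵢdᵢ/nᵢ) / Σ(bᵢcᵢ/nᵢ), where nᵢ is the stratum total.
Stratum 1 (2010–2014): n = 2964; a·d/n = 1860·243/2964 = 152.4899; b·c/n = 786·75/2964 = 19.8887
Stratum 2 (2015–2019): n = 4320; a·d/n = 1705·712/4320 = 281.0093; b·c/n = 1706·197/4320 = 77.7968
OR_MH = (152.4899 + 281.0093) / (19.8887 + 77.7968) = 433.4991 / 97.6854 = 4.43771

4.44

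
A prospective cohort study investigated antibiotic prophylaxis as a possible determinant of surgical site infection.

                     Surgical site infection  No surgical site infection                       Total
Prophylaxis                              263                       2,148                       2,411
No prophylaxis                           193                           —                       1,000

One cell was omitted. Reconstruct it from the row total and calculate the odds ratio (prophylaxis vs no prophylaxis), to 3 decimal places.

The missing cell is in the unexposed row: 1000 − 193 = 807.
So a = 263, b = 2148, c = 193, d = 807.
OR = (a·d)/(b·c) = (263 × 807) / (2148 × 193) = 212241 / 414564 = 0.51196

0.512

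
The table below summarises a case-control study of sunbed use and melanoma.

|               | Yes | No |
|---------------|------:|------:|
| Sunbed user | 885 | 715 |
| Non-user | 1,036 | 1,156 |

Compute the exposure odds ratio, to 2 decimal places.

Cells: a = 885, b = 715, c = 1036, d = 1156.
OR = (a·d)/(b·c) = (885 × 1156) / (715 × 1036) = 1023060 / 740740 = 1.38113
The odds of melanoma are about 1.38 times as high in the sunbed user group.

1.38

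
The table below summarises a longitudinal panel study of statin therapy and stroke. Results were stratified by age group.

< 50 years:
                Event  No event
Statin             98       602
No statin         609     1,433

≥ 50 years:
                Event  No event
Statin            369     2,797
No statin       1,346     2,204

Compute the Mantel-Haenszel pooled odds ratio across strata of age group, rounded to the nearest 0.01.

0.25

OR_MH = Σ(aᵢdᵢ/nᵢ) / Σ(bᵢcᵢ/nᵢ), where nᵢ is the stratum total.
Stratum 1 (< 50 years): n = 2742; a·d/n = 98·1433/2742 = 51.2159; b·c/n = 602·609/2742 = 133.7046
Stratum 2 (≥ 50 years): n = 6716; a·d/n = 369·2204/6716 = 121.0953; b·c/n = 2797·1346/6716 = 560.5661
OR_MH = (51.2159 + 121.0953) / (133.7046 + 560.5661) = 172.3112 / 694.2707 = 0.24819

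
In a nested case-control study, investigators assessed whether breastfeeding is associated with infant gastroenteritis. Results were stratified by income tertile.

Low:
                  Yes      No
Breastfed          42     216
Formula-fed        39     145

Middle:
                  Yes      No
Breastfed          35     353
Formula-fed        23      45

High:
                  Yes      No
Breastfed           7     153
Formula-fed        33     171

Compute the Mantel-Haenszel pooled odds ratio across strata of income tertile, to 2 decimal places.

0.40

OR_MH = Σ(aᵢdᵢ/nᵢ) / Σ(bᵢcᵢ/nᵢ), where nᵢ is the stratum total.
Stratum 1 (Low): n = 442; a·d/n = 42·145/442 = 13.7783; b·c/n = 216·39/442 = 19.0588
Stratum 2 (Middle): n = 456; a·d/n = 35·45/456 = 3.4539; b·c/n = 353·23/456 = 17.8048
Stratum 3 (High): n = 364; a·d/n = 7·171/364 = 3.2885; b·c/n = 153·33/364 = 13.8709
OR_MH = (13.7783 + 3.4539 + 3.2885) / (19.0588 + 17.8048 + 13.8709) = 20.5207 / 50.7345 = 0.40447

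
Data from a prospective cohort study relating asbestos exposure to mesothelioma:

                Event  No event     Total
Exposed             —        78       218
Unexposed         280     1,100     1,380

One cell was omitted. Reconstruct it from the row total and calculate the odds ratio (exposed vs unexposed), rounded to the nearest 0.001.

The missing cell is in the exposed row: 218 − 78 = 140.
So a = 140, b = 78, c = 280, d = 1100.
OR = (a·d)/(b·c) = (140 × 1100) / (78 × 280) = 154000 / 21840 = 7.05128

7.051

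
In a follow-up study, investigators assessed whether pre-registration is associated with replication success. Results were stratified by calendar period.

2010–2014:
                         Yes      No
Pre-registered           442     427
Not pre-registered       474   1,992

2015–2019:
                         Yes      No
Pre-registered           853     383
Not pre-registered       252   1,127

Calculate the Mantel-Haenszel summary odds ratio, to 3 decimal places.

OR_MH = Σ(aᵢdᵢ/nᵢ) / Σ(bᵢcᵢ/nᵢ), where nᵢ is the stratum total.
Stratum 1 (2010–2014): n = 3335; a·d/n = 442·1992/3335 = 264.0072; b·c/n = 427·474/3335 = 60.6891
Stratum 2 (2015–2019): n = 2615; a·d/n = 853·1127/2615 = 367.6218; b·c/n = 383·252/2615 = 36.9086
OR_MH = (264.0072 + 367.6218) / (60.6891 + 36.9086) = 631.6290 / 97.5977 = 6.47176

6.472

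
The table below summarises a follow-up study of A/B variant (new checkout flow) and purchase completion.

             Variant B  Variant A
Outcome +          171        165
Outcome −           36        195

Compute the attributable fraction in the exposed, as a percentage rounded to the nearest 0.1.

44.5

Reading the table with exposure as columns: a = 171 (Variant B, case), b = 36 (Variant B, non-case), c = 165 (Variant A, case), d = 195.
Risk in exposed = 171/207 = 0.82609; risk in unexposed = 165/360 = 0.45833.
RR = 0.82609/0.45833 = 1.80237
AR% = (RR − 1)/RR × 100 = (1.80237 − 1)/1.80237 × 100 = 44.5175%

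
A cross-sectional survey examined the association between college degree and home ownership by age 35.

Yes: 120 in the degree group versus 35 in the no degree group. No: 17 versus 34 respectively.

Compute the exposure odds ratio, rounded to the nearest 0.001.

From the description: a = 120, b = 17, c = 35, d = 34.
OR = (a·d)/(b·c) = (120 × 34) / (17 × 35) = 4080 / 595 = 6.85714
The odds of home ownership by age 35 are about 6.86 times as high in the degree group.

6.857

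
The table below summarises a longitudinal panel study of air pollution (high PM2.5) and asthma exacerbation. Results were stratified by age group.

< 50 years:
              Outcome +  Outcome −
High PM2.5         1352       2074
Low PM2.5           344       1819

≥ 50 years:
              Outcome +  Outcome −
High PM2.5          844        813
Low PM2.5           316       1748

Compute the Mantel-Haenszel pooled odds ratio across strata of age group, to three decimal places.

4.253

OR_MH = Σ(aᵢdᵢ/nᵢ) / Σ(bᵢcᵢ/nᵢ), where nᵢ is the stratum total.
Stratum 1 (< 50 years): n = 5589; a·d/n = 1352·1819/5589 = 440.0229; b·c/n = 2074·344/5589 = 127.6536
Stratum 2 (≥ 50 years): n = 3721; a·d/n = 844·1748/3721 = 396.4827; b·c/n = 813·316/3721 = 69.0427
OR_MH = (440.0229 + 396.4827) / (127.6536 + 69.0427) = 836.5056 / 196.6963 = 4.25278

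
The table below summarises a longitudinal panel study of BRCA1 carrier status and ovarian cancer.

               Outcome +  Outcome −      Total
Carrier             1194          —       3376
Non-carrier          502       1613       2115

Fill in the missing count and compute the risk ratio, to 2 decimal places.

1.49

The missing cell is in the exposed row: 3376 − 1194 = 2182.
So a = 1194, b = 2182, c = 502, d = 1613.
RR = [a/(a+b)] / [c/(c+d)] = (1194/3376) / (502/2115) = 0.35367/0.23735 = 1.49008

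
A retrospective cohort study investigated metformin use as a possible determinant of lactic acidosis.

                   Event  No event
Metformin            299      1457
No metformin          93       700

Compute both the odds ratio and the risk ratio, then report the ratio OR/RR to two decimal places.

1.06

Cells: a = 299, b = 1457, c = 93, d = 700.
OR = (299·700)/(1457·93) = 209300/135501 = 1.54464
Risk in exposed = 299/1756 = 0.17027; risk in unexposed = 93/793 = 0.11728; RR = 1.45190
OR/RR = 1.54464 / 1.45190 = 1.06387
The outcome is not rare, so the OR lies further from 1 than the RR.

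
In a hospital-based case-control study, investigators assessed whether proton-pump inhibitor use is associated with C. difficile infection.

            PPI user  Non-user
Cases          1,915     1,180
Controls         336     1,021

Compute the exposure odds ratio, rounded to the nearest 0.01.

4.93

Reading the table with exposure as columns: a = 1915 (PPI user, case), b = 336 (PPI user, non-case), c = 1180 (Non-user, case), d = 1021.
OR = (a·d)/(b·c) = (1915 × 1021) / (336 × 1180) = 1955215 / 396480 = 4.93143
The odds of C. difficile infection are about 4.93 times as high in the ppi user group.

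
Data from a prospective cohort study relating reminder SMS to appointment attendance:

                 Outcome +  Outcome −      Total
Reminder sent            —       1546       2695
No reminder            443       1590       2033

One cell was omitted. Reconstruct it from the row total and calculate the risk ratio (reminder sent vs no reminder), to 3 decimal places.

The missing cell is in the exposed row: 2695 − 1546 = 1149.
So a = 1149, b = 1546, c = 443, d = 1590.
RR = [a/(a+b)] / [c/(c+d)] = (1149/2695) / (443/2033) = 0.42635/0.21790 = 1.95657

1.957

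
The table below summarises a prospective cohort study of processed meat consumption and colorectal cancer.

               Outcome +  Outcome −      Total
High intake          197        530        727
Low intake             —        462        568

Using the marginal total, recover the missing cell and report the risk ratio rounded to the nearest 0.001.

The missing cell is in the unexposed row: 568 − 462 = 106.
So a = 197, b = 530, c = 106, d = 462.
RR = [a/(a+b)] / [c/(c+d)] = (197/727) / (106/568) = 0.27098/0.18662 = 1.45203

1.452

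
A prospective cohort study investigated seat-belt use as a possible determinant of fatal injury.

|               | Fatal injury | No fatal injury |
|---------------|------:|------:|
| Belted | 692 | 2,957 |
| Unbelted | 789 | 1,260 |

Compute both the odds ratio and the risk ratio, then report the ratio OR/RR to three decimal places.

Cells: a = 692, b = 2957, c = 789, d = 1260.
OR = (692·1260)/(2957·789) = 871920/2333073 = 0.37372
Risk in exposed = 692/3649 = 0.18964; risk in unexposed = 789/2049 = 0.38507; RR = 0.49249
OR/RR = 0.37372 / 0.49249 = 0.75884
The outcome is not rare, so the OR lies further from 1 than the RR.

0.759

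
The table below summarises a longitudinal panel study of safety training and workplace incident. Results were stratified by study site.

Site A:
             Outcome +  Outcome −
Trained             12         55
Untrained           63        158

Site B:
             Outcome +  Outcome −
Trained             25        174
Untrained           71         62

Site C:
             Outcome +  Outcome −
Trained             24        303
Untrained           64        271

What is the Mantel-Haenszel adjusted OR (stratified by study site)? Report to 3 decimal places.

OR_MH = Σ(aᵢdᵢ/nᵢ) / Σ(bᵢcᵢ/nᵢ), where nᵢ is the stratum total.
Stratum 1 (Site A): n = 288; a·d/n = 12·158/288 = 6.5833; b·c/n = 55·63/288 = 12.0312
Stratum 2 (Site B): n = 332; a·d/n = 25·62/332 = 4.6687; b·c/n = 174·71/332 = 37.2108
Stratum 3 (Site C): n = 662; a·d/n = 24·271/662 = 9.8248; b·c/n = 303·64/662 = 29.2931
OR_MH = (6.5833 + 4.6687 + 9.8248) / (12.0312 + 37.2108 + 29.2931) = 21.0768 / 78.5351 = 0.26837

0.268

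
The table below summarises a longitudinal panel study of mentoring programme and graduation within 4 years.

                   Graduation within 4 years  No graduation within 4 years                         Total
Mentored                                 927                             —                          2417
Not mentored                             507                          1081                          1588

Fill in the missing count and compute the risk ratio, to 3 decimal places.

1.201

The missing cell is in the exposed row: 2417 − 927 = 1490.
So a = 927, b = 1490, c = 507, d = 1081.
RR = [a/(a+b)] / [c/(c+d)] = (927/2417) / (507/1588) = 0.38353/0.31927 = 1.20128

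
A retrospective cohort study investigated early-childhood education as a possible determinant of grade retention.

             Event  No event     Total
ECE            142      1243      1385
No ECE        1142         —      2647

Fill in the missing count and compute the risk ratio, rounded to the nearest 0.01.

0.24

The missing cell is in the unexposed row: 2647 − 1142 = 1505.
So a = 142, b = 1243, c = 1142, d = 1505.
RR = [a/(a+b)] / [c/(c+d)] = (142/1385) / (1142/2647) = 0.10253/0.43143 = 0.23764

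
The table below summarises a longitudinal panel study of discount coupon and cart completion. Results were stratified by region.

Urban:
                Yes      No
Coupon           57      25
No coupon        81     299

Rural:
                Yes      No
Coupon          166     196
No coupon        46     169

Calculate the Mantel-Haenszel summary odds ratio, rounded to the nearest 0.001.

4.274

OR_MH = Σ(aᵢdᵢ/nᵢ) / Σ(bᵢcᵢ/nᵢ), where nᵢ is the stratum total.
Stratum 1 (Urban): n = 462; a·d/n = 57·299/462 = 36.8896; b·c/n = 25·81/462 = 4.3831
Stratum 2 (Rural): n = 577; a·d/n = 166·169/577 = 48.6205; b·c/n = 196·46/577 = 15.6256
OR_MH = (36.8896 + 48.6205) / (4.3831 + 15.6256) = 85.5101 / 20.0088 = 4.27363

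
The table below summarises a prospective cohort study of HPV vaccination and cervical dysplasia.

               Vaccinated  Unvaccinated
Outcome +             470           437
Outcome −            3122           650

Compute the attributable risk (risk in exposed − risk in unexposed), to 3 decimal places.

Reading the table with exposure as columns: a = 470 (Vaccinated, case), b = 3122 (Vaccinated, non-case), c = 437 (Unvaccinated, case), d = 650.
Risk in exposed = 470/3592 = 0.130846; risk in unexposed = 437/1087 = 0.402024.
Risk difference = 0.130846 − 0.402024 = -0.271178

-0.271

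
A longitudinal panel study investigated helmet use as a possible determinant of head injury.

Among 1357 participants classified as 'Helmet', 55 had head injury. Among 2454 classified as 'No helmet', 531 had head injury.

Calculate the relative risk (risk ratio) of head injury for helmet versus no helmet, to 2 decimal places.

From the description: a = 55, b = 1302, c = 531, d = 1923.
Risk in exposed = 55/1357 = 0.04053; risk in unexposed = 531/2454 = 0.21638.
RR = 0.04053 / 0.21638 = 0.18731
The risk is 81% lower among the exposed than among the unexposed.

0.19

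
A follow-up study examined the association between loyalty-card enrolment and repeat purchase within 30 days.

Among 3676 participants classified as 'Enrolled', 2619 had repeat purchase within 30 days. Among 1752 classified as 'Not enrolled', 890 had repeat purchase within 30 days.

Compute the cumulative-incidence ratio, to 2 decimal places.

1.40

From the description: a = 2619, b = 1057, c = 890, d = 862.
Risk in exposed = 2619/3676 = 0.71246; risk in unexposed = 890/1752 = 0.50799.
RR = 0.71246 / 0.50799 = 1.40250
The risk among the exposed is 1.40 times that among the unexposed.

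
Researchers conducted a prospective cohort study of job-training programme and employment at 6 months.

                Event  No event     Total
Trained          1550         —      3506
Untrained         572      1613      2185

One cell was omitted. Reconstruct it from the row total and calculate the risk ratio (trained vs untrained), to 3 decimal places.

1.689

The missing cell is in the exposed row: 3506 − 1550 = 1956.
So a = 1550, b = 1956, c = 572, d = 1613.
RR = [a/(a+b)] / [c/(c+d)] = (1550/3506) / (572/2185) = 0.44210/0.26178 = 1.68879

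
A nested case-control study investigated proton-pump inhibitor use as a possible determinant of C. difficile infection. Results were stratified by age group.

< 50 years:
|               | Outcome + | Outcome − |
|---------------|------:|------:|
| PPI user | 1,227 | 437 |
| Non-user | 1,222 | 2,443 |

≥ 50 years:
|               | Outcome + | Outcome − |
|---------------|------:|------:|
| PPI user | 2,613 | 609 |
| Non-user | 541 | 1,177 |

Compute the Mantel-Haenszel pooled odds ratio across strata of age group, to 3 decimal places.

OR_MH = Σ(aᵢdᵢ/nᵢ) / Σ(bᵢcᵢ/nᵢ), where nᵢ is the stratum total.
Stratum 1 (< 50 years): n = 5329; a·d/n = 1227·2443/5329 = 562.4997; b·c/n = 437·1222/5329 = 100.2090
Stratum 2 (≥ 50 years): n = 4940; a·d/n = 2613·1177/4940 = 622.5711; b·c/n = 609·541/4940 = 66.6941
OR_MH = (562.4997 + 622.5711) / (100.2090 + 66.6941) = 1185.0708 / 166.9032 = 7.10035

7.100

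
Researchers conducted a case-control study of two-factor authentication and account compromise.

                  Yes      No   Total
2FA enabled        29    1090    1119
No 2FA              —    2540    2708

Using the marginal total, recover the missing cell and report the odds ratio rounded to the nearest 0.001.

0.402

The missing cell is in the unexposed row: 2708 − 2540 = 168.
So a = 29, b = 1090, c = 168, d = 2540.
OR = (a·d)/(b·c) = (29 × 2540) / (1090 × 168) = 73660 / 183120 = 0.40225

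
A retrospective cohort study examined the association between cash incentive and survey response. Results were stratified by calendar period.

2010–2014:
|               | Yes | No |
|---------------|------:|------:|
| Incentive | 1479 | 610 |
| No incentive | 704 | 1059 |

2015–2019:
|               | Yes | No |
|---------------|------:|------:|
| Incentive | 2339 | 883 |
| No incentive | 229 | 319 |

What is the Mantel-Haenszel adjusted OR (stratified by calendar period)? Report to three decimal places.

3.661

OR_MH = Σ(aᵢdᵢ/nᵢ) / Σ(bᵢcᵢ/nᵢ), where nᵢ is the stratum total.
Stratum 1 (2010–2014): n = 3852; a·d/n = 1479·1059/3852 = 406.6098; b·c/n = 610·704/3852 = 111.4849
Stratum 2 (2015–2019): n = 3770; a·d/n = 2339·319/3770 = 197.9154; b·c/n = 883·229/3770 = 53.6358
OR_MH = (406.6098 + 197.9154) / (111.4849 + 53.6358) = 604.5252 / 165.1208 = 3.66111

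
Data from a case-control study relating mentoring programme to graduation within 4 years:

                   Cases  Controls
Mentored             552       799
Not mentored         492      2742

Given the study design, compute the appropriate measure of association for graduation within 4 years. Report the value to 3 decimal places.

3.850

Cells: a = 552, b = 799, c = 492, d = 2742.
This is a case-control study: participants were sampled on outcome status, so risks in the source population cannot be estimated directly — relative risk is not valid here. The odds ratio is the appropriate measure.
OR = (a·d)/(b·c) = (552 × 2742) / (799 × 492) = 1513584 / 393108 = 3.85030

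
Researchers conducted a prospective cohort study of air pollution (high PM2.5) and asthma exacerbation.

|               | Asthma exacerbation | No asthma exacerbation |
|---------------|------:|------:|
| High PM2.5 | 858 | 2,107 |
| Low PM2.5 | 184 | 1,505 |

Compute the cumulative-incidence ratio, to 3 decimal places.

Cells: a = 858, b = 2107, c = 184, d = 1505.
Risk in exposed = 858/2965 = 0.28938; risk in unexposed = 184/1689 = 0.10894.
RR = 0.28938 / 0.10894 = 2.65628
The risk among the exposed is 2.66 times that among the unexposed.

2.656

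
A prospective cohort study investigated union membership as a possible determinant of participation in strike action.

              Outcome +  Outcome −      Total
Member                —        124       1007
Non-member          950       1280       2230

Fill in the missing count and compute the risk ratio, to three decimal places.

2.058

The missing cell is in the exposed row: 1007 − 124 = 883.
So a = 883, b = 124, c = 950, d = 1280.
RR = [a/(a+b)] / [c/(c+d)] = (883/1007) / (950/2230) = 0.87686/0.42601 = 2.05832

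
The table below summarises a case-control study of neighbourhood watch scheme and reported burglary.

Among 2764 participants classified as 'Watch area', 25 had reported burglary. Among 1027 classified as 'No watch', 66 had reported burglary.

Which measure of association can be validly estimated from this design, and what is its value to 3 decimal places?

From the description: a = 25, b = 2739, c = 66, d = 961.
This is a case-control study: participants were sampled on outcome status, so risks in the source population cannot be estimated directly — relative risk is not valid here. The odds ratio is the appropriate measure.
OR = (a·d)/(b·c) = (25 × 961) / (2739 × 66) = 24025 / 180774 = 0.13290

0.133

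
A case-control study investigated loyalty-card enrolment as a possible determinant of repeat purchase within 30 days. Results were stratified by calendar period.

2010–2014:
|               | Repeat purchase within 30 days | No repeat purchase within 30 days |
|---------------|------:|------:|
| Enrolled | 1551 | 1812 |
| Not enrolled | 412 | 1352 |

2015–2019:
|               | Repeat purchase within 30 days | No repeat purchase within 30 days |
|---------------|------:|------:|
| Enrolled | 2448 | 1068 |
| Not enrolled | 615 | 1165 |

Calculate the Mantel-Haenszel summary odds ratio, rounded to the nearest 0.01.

OR_MH = Σ(aᵢdᵢ/nᵢ) / Σ(bᵢcᵢ/nᵢ), where nᵢ is the stratum total.
Stratum 1 (2010–2014): n = 5127; a·d/n = 1551·1352/5127 = 409.0018; b·c/n = 1812·412/5127 = 145.6103
Stratum 2 (2015–2019): n = 5296; a·d/n = 2448·1165/5296 = 538.5045; b·c/n = 1068·615/5296 = 124.0219
OR_MH = (409.0018 + 538.5045) / (145.6103 + 124.0219) = 947.5063 / 269.6322 = 3.51407

3.51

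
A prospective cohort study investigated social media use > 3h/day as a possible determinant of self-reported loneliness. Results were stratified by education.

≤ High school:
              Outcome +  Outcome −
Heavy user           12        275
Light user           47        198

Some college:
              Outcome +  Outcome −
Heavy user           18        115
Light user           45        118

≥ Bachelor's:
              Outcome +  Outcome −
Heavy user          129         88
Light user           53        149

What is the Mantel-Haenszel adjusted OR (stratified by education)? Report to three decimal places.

OR_MH = Σ(aᵢdᵢ/nᵢ) / Σ(bᵢcᵢ/nᵢ), where nᵢ is the stratum total.
Stratum 1 (≤ High school): n = 532; a·d/n = 12·198/532 = 4.4662; b·c/n = 275·47/532 = 24.2951
Stratum 2 (Some college): n = 296; a·d/n = 18·118/296 = 7.1757; b·c/n = 115·45/296 = 17.4831
Stratum 3 (≥ Bachelor's): n = 419; a·d/n = 129·149/419 = 45.8735; b·c/n = 88·53/419 = 11.1313
OR_MH = (4.4662 + 7.1757 + 45.8735) / (24.2951 + 17.4831 + 11.1313) = 57.5153 / 52.9095 = 1.08705

1.087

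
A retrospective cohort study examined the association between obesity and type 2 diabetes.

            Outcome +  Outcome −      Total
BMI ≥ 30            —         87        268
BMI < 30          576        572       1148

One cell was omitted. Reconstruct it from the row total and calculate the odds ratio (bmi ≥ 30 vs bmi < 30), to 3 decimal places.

2.066

The missing cell is in the exposed row: 268 − 87 = 181.
So a = 181, b = 87, c = 576, d = 572.
OR = (a·d)/(b·c) = (181 × 572) / (87 × 576) = 103532 / 50112 = 2.06601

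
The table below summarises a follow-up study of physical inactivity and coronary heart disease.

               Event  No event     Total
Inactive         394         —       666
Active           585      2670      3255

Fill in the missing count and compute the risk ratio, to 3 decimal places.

The missing cell is in the exposed row: 666 − 394 = 272.
So a = 394, b = 272, c = 585, d = 2670.
RR = [a/(a+b)] / [c/(c+d)] = (394/666) / (585/3255) = 0.59159/0.17972 = 3.29168

3.292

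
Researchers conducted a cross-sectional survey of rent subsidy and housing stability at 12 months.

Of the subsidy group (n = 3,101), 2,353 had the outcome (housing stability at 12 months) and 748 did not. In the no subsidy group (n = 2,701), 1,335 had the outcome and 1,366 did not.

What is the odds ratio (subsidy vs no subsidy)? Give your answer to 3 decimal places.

From the description: a = 2353, b = 748, c = 1335, d = 1366.
OR = (a·d)/(b·c) = (2353 × 1366) / (748 × 1335) = 3214198 / 998580 = 3.21877
The odds of housing stability at 12 months are about 3.22 times as high in the subsidy group.

3.219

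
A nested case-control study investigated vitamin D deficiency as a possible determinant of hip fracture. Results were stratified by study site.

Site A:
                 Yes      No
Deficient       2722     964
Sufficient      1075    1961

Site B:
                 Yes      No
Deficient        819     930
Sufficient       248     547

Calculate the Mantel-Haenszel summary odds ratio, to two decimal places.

3.96

OR_MH = Σ(aᵢdᵢ/nᵢ) / Σ(bᵢcᵢ/nᵢ), where nᵢ is the stratum total.
Stratum 1 (Site A): n = 6722; a·d/n = 2722·1961/6722 = 794.0854; b·c/n = 964·1075/6722 = 154.1654
Stratum 2 (Site B): n = 2544; a·d/n = 819·547/2544 = 176.0979; b·c/n = 930·248/2544 = 90.6604
OR_MH = (794.0854 + 176.0979) / (154.1654 + 90.6604) = 970.1833 / 244.8258 = 3.96275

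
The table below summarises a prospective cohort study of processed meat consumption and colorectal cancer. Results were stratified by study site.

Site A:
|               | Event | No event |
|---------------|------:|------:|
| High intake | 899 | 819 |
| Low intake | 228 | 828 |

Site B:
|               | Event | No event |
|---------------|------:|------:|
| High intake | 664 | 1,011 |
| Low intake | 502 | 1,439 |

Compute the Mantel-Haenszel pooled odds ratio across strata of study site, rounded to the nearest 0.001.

OR_MH = Σ(aᵢdᵢ/nᵢ) / Σ(bᵢcᵢ/nᵢ), where nᵢ is the stratum total.
Stratum 1 (Site A): n = 2774; a·d/n = 899·828/2774 = 268.3389; b·c/n = 819·228/2774 = 67.3151
Stratum 2 (Site B): n = 3616; a·d/n = 664·1439/3616 = 264.2412; b·c/n = 1011·502/3616 = 140.3545
OR_MH = (268.3389 + 264.2412) / (67.3151 + 140.3545) = 532.5800 / 207.6696 = 2.56455

2.565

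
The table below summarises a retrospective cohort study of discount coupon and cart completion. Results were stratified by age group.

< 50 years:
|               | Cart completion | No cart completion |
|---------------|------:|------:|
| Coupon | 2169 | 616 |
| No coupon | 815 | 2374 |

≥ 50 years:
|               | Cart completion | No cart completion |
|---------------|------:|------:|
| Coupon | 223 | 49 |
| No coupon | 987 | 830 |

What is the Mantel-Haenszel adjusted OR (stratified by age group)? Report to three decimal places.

OR_MH = Σ(aᵢdᵢ/nᵢ) / Σ(bᵢcᵢ/nᵢ), where nᵢ is the stratum total.
Stratum 1 (< 50 years): n = 5974; a·d/n = 2169·2374/5974 = 861.9361; b·c/n = 616·815/5974 = 84.0375
Stratum 2 (≥ 50 years): n = 2089; a·d/n = 223·830/2089 = 88.6022; b·c/n = 49·987/2089 = 23.1513
OR_MH = (861.9361 + 88.6022) / (84.0375 + 23.1513) = 950.5383 / 107.1888 = 8.86789

8.868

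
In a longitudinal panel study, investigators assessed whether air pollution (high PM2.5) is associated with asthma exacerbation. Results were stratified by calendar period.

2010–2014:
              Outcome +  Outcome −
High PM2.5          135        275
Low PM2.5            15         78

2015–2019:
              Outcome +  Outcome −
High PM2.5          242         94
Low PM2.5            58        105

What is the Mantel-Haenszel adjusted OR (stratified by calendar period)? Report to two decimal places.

OR_MH = Σ(aᵢdᵢ/nᵢ) / Σ(bᵢcᵢ/nᵢ), where nᵢ is the stratum total.
Stratum 1 (2010–2014): n = 503; a·d/n = 135·78/503 = 20.9344; b·c/n = 275·15/503 = 8.2008
Stratum 2 (2015–2019): n = 499; a·d/n = 242·105/499 = 50.9218; b·c/n = 94·58/499 = 10.9259
OR_MH = (20.9344 + 50.9218) / (8.2008 + 10.9259) = 71.8562 / 19.1266 = 3.75687

3.76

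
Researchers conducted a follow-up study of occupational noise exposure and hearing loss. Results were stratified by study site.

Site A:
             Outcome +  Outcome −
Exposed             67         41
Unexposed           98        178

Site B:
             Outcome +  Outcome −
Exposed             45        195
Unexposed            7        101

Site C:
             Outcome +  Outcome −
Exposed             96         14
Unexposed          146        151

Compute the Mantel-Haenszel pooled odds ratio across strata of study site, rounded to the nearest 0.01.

OR_MH = Σ(aᵢdᵢ/nᵢ) / Σ(bᵢcᵢ/nᵢ), where nᵢ is the stratum total.
Stratum 1 (Site A): n = 384; a·d/n = 67·178/384 = 31.0573; b·c/n = 41·98/384 = 10.4635
Stratum 2 (Site B): n = 348; a·d/n = 45·101/348 = 13.0603; b·c/n = 195·7/348 = 3.9224
Stratum 3 (Site C): n = 407; a·d/n = 96·151/407 = 35.6167; b·c/n = 14·146/407 = 5.0221
OR_MH = (31.0573 + 13.0603 + 35.6167) / (10.4635 + 3.9224 + 5.0221) = 79.7343 / 19.4081 = 4.10831

4.11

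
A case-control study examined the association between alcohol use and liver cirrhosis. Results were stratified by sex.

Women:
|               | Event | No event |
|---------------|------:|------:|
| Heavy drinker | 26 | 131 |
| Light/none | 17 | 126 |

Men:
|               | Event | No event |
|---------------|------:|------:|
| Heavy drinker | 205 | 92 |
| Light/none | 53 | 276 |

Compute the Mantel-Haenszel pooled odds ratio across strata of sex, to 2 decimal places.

OR_MH = Σ(aᵢdᵢ/nᵢ) / Σ(bᵢcᵢ/nᵢ), where nᵢ is the stratum total.
Stratum 1 (Women): n = 300; a·d/n = 26·126/300 = 10.9200; b·c/n = 131·17/300 = 7.4233
Stratum 2 (Men): n = 626; a·d/n = 205·276/626 = 90.3834; b·c/n = 92·53/626 = 7.7891
OR_MH = (10.9200 + 90.3834) / (7.4233 + 7.7891) = 101.3034 / 15.2125 = 6.65923

6.66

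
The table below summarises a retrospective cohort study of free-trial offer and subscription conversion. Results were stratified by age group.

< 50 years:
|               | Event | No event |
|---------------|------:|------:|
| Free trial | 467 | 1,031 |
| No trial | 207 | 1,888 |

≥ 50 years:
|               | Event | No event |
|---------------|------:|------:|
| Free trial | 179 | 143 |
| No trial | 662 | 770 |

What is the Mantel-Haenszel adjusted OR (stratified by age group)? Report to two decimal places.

2.86

OR_MH = Σ(aᵢdᵢ/nᵢ) / Σ(bᵢcᵢ/nᵢ), where nᵢ is the stratum total.
Stratum 1 (< 50 years): n = 3593; a·d/n = 467·1888/3593 = 245.3927; b·c/n = 1031·207/3593 = 59.3980
Stratum 2 (≥ 50 years): n = 1754; a·d/n = 179·770/1754 = 78.5804; b·c/n = 143·662/1754 = 53.9715
OR_MH = (245.3927 + 78.5804) / (59.3980 + 53.9715) = 323.9731 / 113.3695 = 2.85767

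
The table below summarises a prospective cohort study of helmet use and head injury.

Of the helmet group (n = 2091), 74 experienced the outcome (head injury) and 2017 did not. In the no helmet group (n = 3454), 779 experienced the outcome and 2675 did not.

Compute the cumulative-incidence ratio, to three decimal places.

0.157

From the description: a = 74, b = 2017, c = 779, d = 2675.
Risk in exposed = 74/2091 = 0.03539; risk in unexposed = 779/3454 = 0.22554.
RR = 0.03539 / 0.22554 = 0.15691
The risk is 84% lower among the exposed than among the unexposed.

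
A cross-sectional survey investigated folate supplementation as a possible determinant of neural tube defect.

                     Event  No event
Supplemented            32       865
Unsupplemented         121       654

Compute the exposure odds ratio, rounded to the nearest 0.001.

Cells: a = 32, b = 865, c = 121, d = 654.
OR = (a·d)/(b·c) = (32 × 654) / (865 × 121) = 20928 / 104665 = 0.19995
Exposure is associated with lower odds of neural tube defect (OR = 0.20 < 1).

0.200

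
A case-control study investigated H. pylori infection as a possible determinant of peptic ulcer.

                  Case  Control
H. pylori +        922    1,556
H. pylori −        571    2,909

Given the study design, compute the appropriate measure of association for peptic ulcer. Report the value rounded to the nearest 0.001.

3.019

Cells: a = 922, b = 1556, c = 571, d = 2909.
This is a case-control study: participants were sampled on outcome status, so risks in the source population cannot be estimated directly — relative risk is not valid here. The odds ratio is the appropriate measure.
OR = (a·d)/(b·c) = (922 × 2909) / (1556 × 571) = 2682098 / 888476 = 3.01876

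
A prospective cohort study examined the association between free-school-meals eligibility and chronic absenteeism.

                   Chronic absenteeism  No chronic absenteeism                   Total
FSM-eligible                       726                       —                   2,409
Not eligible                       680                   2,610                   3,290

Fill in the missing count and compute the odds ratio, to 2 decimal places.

The missing cell is in the exposed row: 2409 − 726 = 1683.
So a = 726, b = 1683, c = 680, d = 2610.
OR = (a·d)/(b·c) = (726 × 2610) / (1683 × 680) = 1894860 / 1144440 = 1.65571

1.66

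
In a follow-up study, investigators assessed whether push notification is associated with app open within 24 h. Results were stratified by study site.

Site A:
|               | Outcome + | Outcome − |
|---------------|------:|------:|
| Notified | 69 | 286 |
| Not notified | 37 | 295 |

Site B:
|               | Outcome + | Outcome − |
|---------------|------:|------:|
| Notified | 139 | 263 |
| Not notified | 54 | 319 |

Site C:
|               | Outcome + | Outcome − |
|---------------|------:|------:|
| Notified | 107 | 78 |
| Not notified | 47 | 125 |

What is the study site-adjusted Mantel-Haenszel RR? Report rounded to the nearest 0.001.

2.123

RR_MH = Σ(aᵢ·n₀ᵢ/nᵢ) / Σ(cᵢ·n₁ᵢ/nᵢ), with n₁ᵢ = aᵢ+bᵢ (exposed), n₀ᵢ = cᵢ+dᵢ (unexposed), nᵢ = n₁ᵢ+n₀ᵢ.
Stratum 1 (Site A): n₁ = 355, n₀ = 332, n = 687; a·n₀/n = 69·332/687 = 33.3450; c·n₁/n = 37·355/687 = 19.1194
Stratum 2 (Site B): n₁ = 402, n₀ = 373, n = 775; a·n₀/n = 139·373/775 = 66.8994; c·n₁/n = 54·402/775 = 28.0103
Stratum 3 (Site C): n₁ = 185, n₀ = 172, n = 357; a·n₀/n = 107·172/357 = 51.5518; c·n₁/n = 47·185/357 = 24.3557
RR_MH = (33.3450 + 66.8994 + 51.5518) / (19.1194 + 28.0103 + 24.3557) = 151.7962 / 71.4854 = 2.12346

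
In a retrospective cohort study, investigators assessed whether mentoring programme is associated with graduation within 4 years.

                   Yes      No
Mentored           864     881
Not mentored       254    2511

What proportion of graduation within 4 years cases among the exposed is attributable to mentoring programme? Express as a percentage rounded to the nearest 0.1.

81.4

Cells: a = 864, b = 881, c = 254, d = 2511.
Risk in exposed = 864/1745 = 0.49513; risk in unexposed = 254/2765 = 0.09186.
RR = 0.49513/0.09186 = 5.38989
AR% = (RR − 1)/RR × 100 = (5.38989 − 1)/5.38989 × 100 = 81.4467%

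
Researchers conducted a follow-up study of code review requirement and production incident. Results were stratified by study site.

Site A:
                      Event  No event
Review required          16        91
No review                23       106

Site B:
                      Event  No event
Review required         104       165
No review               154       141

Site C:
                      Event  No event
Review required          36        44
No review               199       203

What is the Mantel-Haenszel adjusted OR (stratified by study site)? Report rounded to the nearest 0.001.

OR_MH = Σ(aᵢdᵢ/nᵢ) / Σ(bᵢcᵢ/nᵢ), where nᵢ is the stratum total.
Stratum 1 (Site A): n = 236; a·d/n = 16·106/236 = 7.1864; b·c/n = 91·23/236 = 8.8686
Stratum 2 (Site B): n = 564; a·d/n = 104·141/564 = 26.0000; b·c/n = 165·154/564 = 45.0532
Stratum 3 (Site C): n = 482; a·d/n = 36·203/482 = 15.1618; b·c/n = 44·199/482 = 18.1660
OR_MH = (7.1864 + 26.0000 + 15.1618) / (8.8686 + 45.0532 + 18.1660) = 48.3483 / 72.0878 = 0.67069

0.671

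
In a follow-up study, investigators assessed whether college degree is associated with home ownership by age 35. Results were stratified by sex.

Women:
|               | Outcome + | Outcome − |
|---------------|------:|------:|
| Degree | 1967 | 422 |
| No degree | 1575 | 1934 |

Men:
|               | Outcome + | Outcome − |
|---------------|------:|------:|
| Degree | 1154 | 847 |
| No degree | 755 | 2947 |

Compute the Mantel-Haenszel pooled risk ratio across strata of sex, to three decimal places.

RR_MH = Σ(aᵢ·n₀ᵢ/nᵢ) / Σ(cᵢ·n₁ᵢ/nᵢ), with n₁ᵢ = aᵢ+bᵢ (exposed), n₀ᵢ = cᵢ+dᵢ (unexposed), nᵢ = n₁ᵢ+n₀ᵢ.
Stratum 1 (Women): n₁ = 2389, n₀ = 3509, n = 5898; a·n₀/n = 1967·3509/5898 = 1170.2616; c·n₁/n = 1575·2389/5898 = 637.9578
Stratum 2 (Men): n₁ = 2001, n₀ = 3702, n = 5703; a·n₀/n = 1154·3702/5703 = 749.0984; c·n₁/n = 755·2001/5703 = 264.9053
RR_MH = (1170.2616 + 749.0984) / (637.9578 + 264.9053) = 1919.3600 / 902.8631 = 2.12586

2.126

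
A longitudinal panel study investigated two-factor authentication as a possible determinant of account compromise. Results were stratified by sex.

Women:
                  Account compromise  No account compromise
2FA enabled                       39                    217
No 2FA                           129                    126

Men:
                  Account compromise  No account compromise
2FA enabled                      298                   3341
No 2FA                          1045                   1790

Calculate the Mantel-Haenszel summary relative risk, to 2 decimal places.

RR_MH = Σ(aᵢ·n₀ᵢ/nᵢ) / Σ(cᵢ·n₁ᵢ/nᵢ), with n₁ᵢ = aᵢ+bᵢ (exposed), n₀ᵢ = cᵢ+dᵢ (unexposed), nᵢ = n₁ᵢ+n₀ᵢ.
Stratum 1 (Women): n₁ = 256, n₀ = 255, n = 511; a·n₀/n = 39·255/511 = 19.4618; c·n₁/n = 129·256/511 = 64.6262
Stratum 2 (Men): n₁ = 3639, n₀ = 2835, n = 6474; a·n₀/n = 298·2835/6474 = 130.4958; c·n₁/n = 1045·3639/6474 = 587.3888
RR_MH = (19.4618 + 130.4958) / (64.6262 + 587.3888) = 149.9577 / 652.0150 = 0.22999

0.23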